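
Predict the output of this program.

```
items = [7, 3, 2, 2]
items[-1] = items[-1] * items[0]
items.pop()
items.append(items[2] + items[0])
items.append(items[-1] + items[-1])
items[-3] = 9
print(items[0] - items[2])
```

-2

items[-1] = items[-1]*items[0] = 2*7 = 14 → [7, 3, 2, 14]
pop() removes 14 → [7, 3, 2]
append items[2]+items[0] = 2+7 = 9 → [7, 3, 2, 9]
append items[-1]+items[-1] = 9+9 = 18 → [7, 3, 2, 9, 18]
items[-3] = 9 → [7, 3, 9, 9, 18]
items[0]-items[2] = 7-9 = -2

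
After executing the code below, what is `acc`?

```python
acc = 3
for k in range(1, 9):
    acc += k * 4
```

147

k=1: acc = 3+1*4 = 7
k=2: acc = 7+2*4 = 15
k=3: acc = 15+3*4 = 27
k=4: acc = 27+4*4 = 43
k=5: acc = 43+5*4 = 63
k=6: acc = 63+6*4 = 87
k=7: acc = 87+7*4 = 115
k=8: acc = 115+8*4 = 147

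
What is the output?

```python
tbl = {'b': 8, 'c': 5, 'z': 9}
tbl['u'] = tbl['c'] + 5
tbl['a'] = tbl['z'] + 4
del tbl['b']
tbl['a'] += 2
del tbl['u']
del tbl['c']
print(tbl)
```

tbl['u'] = tbl['c']+5 = 10 → {'b': 8, 'c': 5, 'z': 9, 'u': 10}
tbl['a'] = tbl['z']+4 = 13 → {'b': 8, 'c': 5, 'z': 9, 'u': 10, 'a': 13}
del 'b' → {'c': 5, 'z': 9, 'u': 10, 'a': 13}
tbl['a'] = 13+2 = 15 → {'c': 5, 'z': 9, 'u': 10, 'a': 15}
del 'u' → {'c': 5, 'z': 9, 'a': 15}
del 'c' → {'z': 9, 'a': 15}

{'z': 9, 'a': 15}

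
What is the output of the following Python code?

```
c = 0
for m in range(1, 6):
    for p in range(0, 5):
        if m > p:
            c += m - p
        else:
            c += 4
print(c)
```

75

m=1,p=0: 1>0, c = 0+1 = 1
m=1,p=1: not 1>1, c = 1+4 = 5
m=1,p=2: not 1>2, c = 5+4 = 9
m=1,p=3: not 1>3, c = 9+4 = 13
m=1,p=4: not 1>4, c = 13+4 = 17
m=2,p=0: 2>0, c = 17+2 = 19
m=2,p=1: 2>1, c = 19+1 = 20
m=2,p=2: not 2>2, c = 20+4 = 24
m=2,p=3: not 2>3, c = 24+4 = 28
m=2,p=4: not 2>4, c = 28+4 = 32
m=3,p=0: 3>0, c = 32+3 = 35
m=3,p=1: 3>1, c = 35+2 = 37
m=3,p=2: 3>2, c = 37+1 = 38
m=3,p=3: not 3>3, c = 38+4 = 42
m=3,p=4: not 3>4, c = 42+4 = 46
m=4,p=0: 4>0, c = 46+4 = 50
m=4,p=1: 4>1, c = 50+3 = 53
m=4,p=2: 4>2, c = 53+2 = 55
m=4,p=3: 4>3, c = 55+1 = 56
m=4,p=4: not 4>4, c = 56+4 = 60
m=5,p=0: 5>0, c = 60+5 = 65
m=5,p=1: 5>1, c = 65+4 = 69
m=5,p=2: 5>2, c = 69+3 = 72
m=5,p=3: 5>3, c = 72+2 = 74
m=5,p=4: 5>4, c = 74+1 = 75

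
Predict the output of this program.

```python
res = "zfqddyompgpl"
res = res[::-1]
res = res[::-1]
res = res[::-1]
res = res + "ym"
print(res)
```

lpgpmoyddqfzym

reverse → 'lpgpmoyddqfz'
reverse → 'zfqddyompgpl'
reverse → 'lpgpmoyddqfz'
+ 'ym' → 'lpgpmoyddqfzym'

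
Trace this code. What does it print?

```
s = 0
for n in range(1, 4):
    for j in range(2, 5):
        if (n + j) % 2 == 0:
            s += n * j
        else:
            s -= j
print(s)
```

9

n=1,j=2: odd sum, s = 0-2 = -2
n=1,j=3: even sum, s = (-2)+3 = 1
n=1,j=4: odd sum, s = 1-4 = -3
n=2,j=2: even sum, s = (-3)+4 = 1
n=2,j=3: odd sum, s = 1-3 = -2
n=2,j=4: even sum, s = (-2)+8 = 6
n=3,j=2: odd sum, s = 6-2 = 4
n=3,j=3: even sum, s = 4+9 = 13
n=3,j=4: odd sum, s = 13-4 = 9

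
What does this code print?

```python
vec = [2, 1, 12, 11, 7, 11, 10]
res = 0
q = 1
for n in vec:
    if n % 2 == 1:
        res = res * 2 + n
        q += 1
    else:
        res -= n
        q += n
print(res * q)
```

n=2: not odd, res = 0-2 = -2; q=3
n=1: odd, res = (-2)*2+1 = -3; q=4
n=12: not odd, res = (-3)-12 = -15; q=16
n=11: odd, res = (-15)*2+11 = -19; q=17
n=7: odd, res = (-19)*2+7 = -31; q=18
n=11: odd, res = (-31)*2+11 = -51; q=19
n=10: not odd, res = (-51)-10 = -61; q=29
res*q = (-61)*29 = -1769

-1769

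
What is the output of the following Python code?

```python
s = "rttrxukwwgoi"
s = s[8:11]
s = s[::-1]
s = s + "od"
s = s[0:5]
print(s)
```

slice [8:11] → 'wgo'
reverse → 'ogw'
+ 'od' → 'ogwod'
slice [0:5] → 'ogwod'

ogwod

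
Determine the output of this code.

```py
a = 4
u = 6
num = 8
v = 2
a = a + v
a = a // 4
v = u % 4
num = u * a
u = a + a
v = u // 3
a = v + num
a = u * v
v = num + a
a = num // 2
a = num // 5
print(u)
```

2

a = 4+2 = 6
a = 6//4 = 1
v = 6%4 = 2
num = 6*1 = 6
u = 1+1 = 2
v = 2//3 = 0
a = 0+6 = 6
a = 2*0 = 0
v = 6+0 = 6
a = 6//2 = 3
a = 6//5 = 1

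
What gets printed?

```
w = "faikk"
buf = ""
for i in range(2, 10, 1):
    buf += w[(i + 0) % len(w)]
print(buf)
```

i=2: add w[2]='i' → 'i'
i=3: add w[3]='k' → 'ik'
i=4: add w[4]='k' → 'ikk'
i=5: add w[0]='f' → 'ikkf'
i=6: add w[1]='a' → 'ikkfa'
i=7: add w[2]='i' → 'ikkfai'
i=8: add w[3]='k' → 'ikkfaik'
i=9: add w[4]='k' → 'ikkfaikk'

ikkfaikk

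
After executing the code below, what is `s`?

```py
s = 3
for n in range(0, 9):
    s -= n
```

n=0: s = 3-0 = 3
n=1: s = 3-1 = 2
n=2: s = 2-2 = 0
n=3: s = 0-3 = -3
n=4: s = (-3)-4 = -7
n=5: s = (-7)-5 = -12
n=6: s = (-12)-6 = -18
n=7: s = (-18)-7 = -25
n=8: s = (-25)-8 = -33

-33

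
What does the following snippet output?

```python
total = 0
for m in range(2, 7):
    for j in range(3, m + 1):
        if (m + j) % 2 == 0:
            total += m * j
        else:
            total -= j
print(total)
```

110

m=3,j=3: even sum, total = 0+9 = 9
m=4,j=3: odd sum, total = 9-3 = 6
m=4,j=4: even sum, total = 6+16 = 22
m=5,j=3: even sum, total = 22+15 = 37
m=5,j=4: odd sum, total = 37-4 = 33
m=5,j=5: even sum, total = 33+25 = 58
m=6,j=3: odd sum, total = 58-3 = 55
m=6,j=4: even sum, total = 55+24 = 79
m=6,j=5: odd sum, total = 79-5 = 74
m=6,j=6: even sum, total = 74+36 = 110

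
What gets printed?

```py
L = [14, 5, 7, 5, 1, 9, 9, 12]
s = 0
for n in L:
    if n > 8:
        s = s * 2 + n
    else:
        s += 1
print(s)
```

210

n=14: >8, s = 0*2+14 = 14
n=5: not >8, s = 14+1 = 15
n=7: not >8, s = 15+1 = 16
n=5: not >8, s = 16+1 = 17
n=1: not >8, s = 17+1 = 18
n=9: >8, s = 18*2+9 = 45
n=9: >8, s = 45*2+9 = 99
n=12: >8, s = 99*2+12 = 210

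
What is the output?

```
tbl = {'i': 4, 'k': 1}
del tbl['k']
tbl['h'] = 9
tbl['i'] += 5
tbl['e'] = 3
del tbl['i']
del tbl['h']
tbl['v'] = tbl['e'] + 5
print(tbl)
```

del 'k' → {'i': 4}
tbl['h'] = 9 → {'i': 4, 'h': 9}
tbl['i'] = 4+5 = 9 → {'i': 9, 'h': 9}
tbl['e'] = 3 → {'i': 9, 'h': 9, 'e': 3}
del 'i' → {'h': 9, 'e': 3}
del 'h' → {'e': 3}
tbl['v'] = tbl['e']+5 = 8 → {'e': 3, 'v': 8}

{'e': 3, 'v': 8}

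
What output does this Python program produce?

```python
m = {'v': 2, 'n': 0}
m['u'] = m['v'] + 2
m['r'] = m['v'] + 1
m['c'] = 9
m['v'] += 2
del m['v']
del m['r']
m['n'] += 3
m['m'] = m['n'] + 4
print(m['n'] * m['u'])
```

m['u'] = m['v']+2 = 4 → {'v': 2, 'n': 0, 'u': 4}
m['r'] = m['v']+1 = 3 → {'v': 2, 'n': 0, 'u': 4, 'r': 3}
m['c'] = 9 → {'v': 2, 'n': 0, 'u': 4, 'r': 3, 'c': 9}
m['v'] = 2+2 = 4 → {'v': 4, 'n': 0, 'u': 4, 'r': 3, 'c': 9}
del 'v' → {'n': 0, 'u': 4, 'r': 3, 'c': 9}
del 'r' → {'n': 0, 'u': 4, 'c': 9}
m['n'] = 0+3 = 3 → {'n': 3, 'u': 4, 'c': 9}
m['m'] = m['n']+4 = 7 → {'n': 3, 'u': 4, 'c': 9, 'm': 7}
m['n']*m['u'] = 3*4 = 12

12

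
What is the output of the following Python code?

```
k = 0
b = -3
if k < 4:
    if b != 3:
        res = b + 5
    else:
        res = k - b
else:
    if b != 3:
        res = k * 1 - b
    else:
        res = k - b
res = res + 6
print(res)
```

k=0, b=-3
k < 4 is True; b != 3 is True
→ res = b + 5 = 2
res = 2+6 = 8

8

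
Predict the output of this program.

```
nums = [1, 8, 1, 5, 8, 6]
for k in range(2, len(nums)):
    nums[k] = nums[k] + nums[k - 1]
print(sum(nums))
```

k=2: nums[2] = 1+8 = 9 → [1, 8, 9, 5, 8, 6]
k=3: nums[3] = 5+9 = 14 → [1, 8, 9, 14, 8, 6]
k=4: nums[4] = 8+14 = 22 → [1, 8, 9, 14, 22, 6]
k=5: nums[5] = 6+22 = 28 → [1, 8, 9, 14, 22, 28]
sum = 82

82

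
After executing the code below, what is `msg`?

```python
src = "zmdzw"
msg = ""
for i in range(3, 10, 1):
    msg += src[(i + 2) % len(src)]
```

'zmdzwzm'

i=3: add src[0]='z' → 'z'
i=4: add src[1]='m' → 'zm'
i=5: add src[2]='d' → 'zmd'
i=6: add src[3]='z' → 'zmdz'
i=7: add src[4]='w' → 'zmdzw'
i=8: add src[0]='z' → 'zmdzwz'
i=9: add src[1]='m' → 'zmdzwzm'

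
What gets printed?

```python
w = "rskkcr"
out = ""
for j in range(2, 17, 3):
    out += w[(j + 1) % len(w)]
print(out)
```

j=2: add w[3]='k' → 'k'
j=5: add w[0]='r' → 'kr'
j=8: add w[3]='k' → 'krk'
j=11: add w[0]='r' → 'krkr'
j=14: add w[3]='k' → 'krkrk'

krkrk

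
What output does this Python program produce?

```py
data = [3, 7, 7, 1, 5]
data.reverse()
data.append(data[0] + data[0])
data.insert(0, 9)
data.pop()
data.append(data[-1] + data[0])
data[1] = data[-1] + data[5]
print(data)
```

[9, 15, 1, 7, 7, 3, 12]

reverse → [5, 1, 7, 7, 3]
append data[0]+data[0] = 5+5 = 10 → [5, 1, 7, 7, 3, 10]
insert 9 at 0 → [9, 5, 1, 7, 7, 3, 10]
pop() removes 10 → [9, 5, 1, 7, 7, 3]
append data[-1]+data[0] = 3+9 = 12 → [9, 5, 1, 7, 7, 3, 12]
data[1] = data[-1]+data[5] = 12+3 = 15 → [9, 15, 1, 7, 7, 3, 12]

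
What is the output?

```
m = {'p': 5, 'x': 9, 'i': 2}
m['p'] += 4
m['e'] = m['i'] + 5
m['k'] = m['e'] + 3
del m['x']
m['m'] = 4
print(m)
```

m['p'] = 5+4 = 9 → {'p': 9, 'x': 9, 'i': 2}
m['e'] = m['i']+5 = 7 → {'p': 9, 'x': 9, 'i': 2, 'e': 7}
m['k'] = m['e']+3 = 10 → {'p': 9, 'x': 9, 'i': 2, 'e': 7, 'k': 10}
del 'x' → {'p': 9, 'i': 2, 'e': 7, 'k': 10}
m['m'] = 4 → {'p': 9, 'i': 2, 'e': 7, 'k': 10, 'm': 4}

{'p': 9, 'i': 2, 'e': 7, 'k': 10, 'm': 4}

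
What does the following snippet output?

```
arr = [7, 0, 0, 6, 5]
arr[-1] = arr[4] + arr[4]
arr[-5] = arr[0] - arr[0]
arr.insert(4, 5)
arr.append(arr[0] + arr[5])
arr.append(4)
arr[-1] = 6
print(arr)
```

arr[-1] = arr[4]+arr[4] = 5+5 = 10 → [7, 0, 0, 6, 10]
arr[-5] = arr[0]-arr[0] = 7-7 = 0 → [0, 0, 0, 6, 10]
insert 5 at 4 → [0, 0, 0, 6, 5, 10]
append arr[0]+arr[5] = 0+10 = 10 → [0, 0, 0, 6, 5, 10, 10]
append 4 → [0, 0, 0, 6, 5, 10, 10, 4]
arr[-1] = 6 → [0, 0, 0, 6, 5, 10, 10, 6]

[0, 0, 0, 6, 5, 10, 10, 6]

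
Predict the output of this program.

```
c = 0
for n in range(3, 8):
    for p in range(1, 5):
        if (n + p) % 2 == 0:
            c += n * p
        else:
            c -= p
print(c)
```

94

n=3,p=1: even sum, c = 0+3 = 3
n=3,p=2: odd sum, c = 3-2 = 1
n=3,p=3: even sum, c = 1+9 = 10
n=3,p=4: odd sum, c = 10-4 = 6
n=4,p=1: odd sum, c = 6-1 = 5
n=4,p=2: even sum, c = 5+8 = 13
n=4,p=3: odd sum, c = 13-3 = 10
n=4,p=4: even sum, c = 10+16 = 26
n=5,p=1: even sum, c = 26+5 = 31
n=5,p=2: odd sum, c = 31-2 = 29
n=5,p=3: even sum, c = 29+15 = 44
n=5,p=4: odd sum, c = 44-4 = 40
n=6,p=1: odd sum, c = 40-1 = 39
n=6,p=2: even sum, c = 39+12 = 51
n=6,p=3: odd sum, c = 51-3 = 48
n=6,p=4: even sum, c = 48+24 = 72
n=7,p=1: even sum, c = 72+7 = 79
n=7,p=2: odd sum, c = 79-2 = 77
n=7,p=3: even sum, c = 77+21 = 98
n=7,p=4: odd sum, c = 98-4 = 94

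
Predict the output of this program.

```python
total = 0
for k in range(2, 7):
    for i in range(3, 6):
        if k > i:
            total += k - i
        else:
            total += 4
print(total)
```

46

k=2,i=3: not 2>3, total = 0+4 = 4
k=2,i=4: not 2>4, total = 4+4 = 8
k=2,i=5: not 2>5, total = 8+4 = 12
k=3,i=3: not 3>3, total = 12+4 = 16
k=3,i=4: not 3>4, total = 16+4 = 20
k=3,i=5: not 3>5, total = 20+4 = 24
k=4,i=3: 4>3, total = 24+1 = 25
k=4,i=4: not 4>4, total = 25+4 = 29
k=4,i=5: not 4>5, total = 29+4 = 33
k=5,i=3: 5>3, total = 33+2 = 35
k=5,i=4: 5>4, total = 35+1 = 36
k=5,i=5: not 5>5, total = 36+4 = 40
k=6,i=3: 6>3, total = 40+3 = 43
k=6,i=4: 6>4, total = 43+2 = 45
k=6,i=5: 6>5, total = 45+1 = 46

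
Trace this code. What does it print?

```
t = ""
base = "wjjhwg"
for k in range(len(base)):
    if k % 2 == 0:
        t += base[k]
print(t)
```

wjw

k=0: add 'w' → 'w'
k=1: skip
k=2: add 'j' → 'wj'
k=3: skip
k=4: add 'w' → 'wjw'
k=5: skip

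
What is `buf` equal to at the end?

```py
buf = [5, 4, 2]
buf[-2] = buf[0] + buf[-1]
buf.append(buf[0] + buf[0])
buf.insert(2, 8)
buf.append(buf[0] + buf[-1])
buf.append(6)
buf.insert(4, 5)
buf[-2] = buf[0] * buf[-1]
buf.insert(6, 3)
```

[5, 7, 8, 2, 5, 10, 3, 30, 6]

buf[-2] = buf[0]+buf[-1] = 5+2 = 7 → [5, 7, 2]
append buf[0]+buf[0] = 5+5 = 10 → [5, 7, 2, 10]
insert 8 at 2 → [5, 7, 8, 2, 10]
append buf[0]+buf[-1] = 5+10 = 15 → [5, 7, 8, 2, 10, 15]
append 6 → [5, 7, 8, 2, 10, 15, 6]
insert 5 at 4 → [5, 7, 8, 2, 5, 10, 15, 6]
buf[-2] = buf[0]*buf[-1] = 5*6 = 30 → [5, 7, 8, 2, 5, 10, 30, 6]
insert 3 at 6 → [5, 7, 8, 2, 5, 10, 3, 30, 6]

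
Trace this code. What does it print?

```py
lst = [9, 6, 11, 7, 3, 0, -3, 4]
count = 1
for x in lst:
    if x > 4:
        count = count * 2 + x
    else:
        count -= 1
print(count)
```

137

x=9: >4, count = 1*2+9 = 11
x=6: >4, count = 11*2+6 = 28
x=11: >4, count = 28*2+11 = 67
x=7: >4, count = 67*2+7 = 141
x=3: not >4, count = 141-1 = 140
x=0: not >4, count = 140-1 = 139
x=-3: not >4, count = 139-1 = 138
x=4: not >4, count = 138-1 = 137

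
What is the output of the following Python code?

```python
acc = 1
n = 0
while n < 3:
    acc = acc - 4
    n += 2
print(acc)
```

n=0: acc = 1-4 = -3
n=2: acc = (-3)-4 = -7

-7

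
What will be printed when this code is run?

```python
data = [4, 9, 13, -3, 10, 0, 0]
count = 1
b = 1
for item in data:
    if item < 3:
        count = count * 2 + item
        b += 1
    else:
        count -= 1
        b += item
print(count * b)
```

-1280

item=4: not <3, count = 1-1 = 0; b=5
item=9: not <3, count = 0-1 = -1; b=14
item=13: not <3, count = (-1)-1 = -2; b=27
item=-3: <3, count = (-2)*2+(-3) = -7; b=28
item=10: not <3, count = (-7)-1 = -8; b=38
item=0: <3, count = (-8)*2+0 = -16; b=39
item=0: <3, count = (-16)*2+0 = -32; b=40
count*b = (-32)*40 = -1280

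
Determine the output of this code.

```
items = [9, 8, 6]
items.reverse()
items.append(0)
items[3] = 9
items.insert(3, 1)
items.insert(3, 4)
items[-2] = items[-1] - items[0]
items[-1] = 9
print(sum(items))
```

39

reverse → [6, 8, 9]
append 0 → [6, 8, 9, 0]
items[3] = 9 → [6, 8, 9, 9]
insert 1 at 3 → [6, 8, 9, 1, 9]
insert 4 at 3 → [6, 8, 9, 4, 1, 9]
items[-2] = items[-1]-items[0] = 9-6 = 3 → [6, 8, 9, 4, 3, 9]
items[-1] = 9 → [6, 8, 9, 4, 3, 9]
sum = 39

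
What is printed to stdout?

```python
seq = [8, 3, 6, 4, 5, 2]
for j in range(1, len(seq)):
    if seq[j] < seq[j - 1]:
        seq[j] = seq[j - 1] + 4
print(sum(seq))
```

108

j=1: 3<8, seq[1] = 8+4 = 12 → [8, 12, 6, 4, 5, 2]
j=2: 6<12, seq[2] = 12+4 = 16 → [8, 12, 16, 4, 5, 2]
j=3: 4<16, seq[3] = 16+4 = 20 → [8, 12, 16, 20, 5, 2]
j=4: 5<20, seq[4] = 20+4 = 24 → [8, 12, 16, 20, 24, 2]
j=5: 2<24, seq[5] = 24+4 = 28 → [8, 12, 16, 20, 24, 28]
sum = 108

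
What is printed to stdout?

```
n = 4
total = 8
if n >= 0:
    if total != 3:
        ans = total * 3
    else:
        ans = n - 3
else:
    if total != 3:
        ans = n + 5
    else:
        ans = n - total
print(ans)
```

24

n=4, total=8
n >= 0 is True; total != 3 is True
→ ans = total * 3 = 24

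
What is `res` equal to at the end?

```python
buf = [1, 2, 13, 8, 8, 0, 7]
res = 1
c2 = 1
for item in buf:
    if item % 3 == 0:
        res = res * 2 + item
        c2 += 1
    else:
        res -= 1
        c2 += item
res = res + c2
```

item=1: not %3==0, res = 1-1 = 0; c2=2
item=2: not %3==0, res = 0-1 = -1; c2=4
item=13: not %3==0, res = (-1)-1 = -2; c2=17
item=8: not %3==0, res = (-2)-1 = -3; c2=25
item=8: not %3==0, res = (-3)-1 = -4; c2=33
item=0: %3==0, res = (-4)*2+0 = -8; c2=34
item=7: not %3==0, res = (-8)-1 = -9; c2=41
res+c2 = (-9)+41 = 32

32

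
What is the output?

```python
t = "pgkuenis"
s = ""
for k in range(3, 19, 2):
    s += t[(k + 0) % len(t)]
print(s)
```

unsgunsg

k=3: add t[3]='u' → 'u'
k=5: add t[5]='n' → 'un'
k=7: add t[7]='s' → 'uns'
k=9: add t[1]='g' → 'unsg'
k=11: add t[3]='u' → 'unsgu'
k=13: add t[5]='n' → 'unsgun'
k=15: add t[7]='s' → 'unsguns'
k=17: add t[1]='g' → 'unsgunsg'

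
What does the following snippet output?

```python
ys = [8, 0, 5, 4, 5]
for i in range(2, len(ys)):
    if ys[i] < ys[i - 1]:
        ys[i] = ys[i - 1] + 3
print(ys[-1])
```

11

i=2: 5>=0, unchanged → [8, 0, 5, 4, 5]
i=3: 4<5, ys[3] = 5+3 = 8 → [8, 0, 5, 8, 5]
i=4: 5<8, ys[4] = 8+3 = 11 → [8, 0, 5, 8, 11]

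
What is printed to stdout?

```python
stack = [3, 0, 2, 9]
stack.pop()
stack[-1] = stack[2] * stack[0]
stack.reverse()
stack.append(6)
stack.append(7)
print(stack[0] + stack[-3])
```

9

pop() removes 9 → [3, 0, 2]
stack[-1] = stack[2]*stack[0] = 2*3 = 6 → [3, 0, 6]
reverse → [6, 0, 3]
append 6 → [6, 0, 3, 6]
append 7 → [6, 0, 3, 6, 7]
stack[0]+stack[-3] = 6+3 = 9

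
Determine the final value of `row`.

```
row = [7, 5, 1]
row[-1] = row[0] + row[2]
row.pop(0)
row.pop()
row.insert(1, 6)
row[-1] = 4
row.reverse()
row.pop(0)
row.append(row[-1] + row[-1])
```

[5, 10]

row[-1] = row[0]+row[2] = 7+1 = 8 → [7, 5, 8]
pop(0) removes 7 → [5, 8]
pop() removes 8 → [5]
insert 6 at 1 → [5, 6]
row[-1] = 4 → [5, 4]
reverse → [4, 5]
pop(0) removes 4 → [5]
append row[-1]+row[-1] = 5+5 = 10 → [5, 10]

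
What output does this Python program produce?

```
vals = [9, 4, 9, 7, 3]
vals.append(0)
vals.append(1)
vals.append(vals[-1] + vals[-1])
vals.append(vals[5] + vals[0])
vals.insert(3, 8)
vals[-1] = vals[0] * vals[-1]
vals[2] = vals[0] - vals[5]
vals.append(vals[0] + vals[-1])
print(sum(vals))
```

211

append 0 → [9, 4, 9, 7, 3, 0]
append 1 → [9, 4, 9, 7, 3, 0, 1]
append vals[-1]+vals[-1] = 1+1 = 2 → [9, 4, 9, 7, 3, 0, 1, 2]
append vals[5]+vals[0] = 0+9 = 9 → [9, 4, 9, 7, 3, 0, 1, 2, 9]
insert 8 at 3 → [9, 4, 9, 8, 7, 3, 0, 1, 2, 9]
vals[-1] = vals[0]*vals[-1] = 9*9 = 81 → [9, 4, 9, 8, 7, 3, 0, 1, 2, 81]
vals[2] = vals[0]-vals[5] = 9-3 = 6 → [9, 4, 6, 8, 7, 3, 0, 1, 2, 81]
append vals[0]+vals[-1] = 9+81 = 90 → [9, 4, 6, 8, 7, 3, 0, 1, 2, 81, 90]
sum = 211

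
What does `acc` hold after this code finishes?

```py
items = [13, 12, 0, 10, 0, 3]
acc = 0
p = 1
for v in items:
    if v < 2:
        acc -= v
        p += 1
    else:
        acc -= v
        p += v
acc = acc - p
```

v=13: not <2, acc = 0-13 = -13; p=14
v=12: not <2, acc = (-13)-12 = -25; p=26
v=0: <2, acc = (-25)-0 = -25; p=27
v=10: not <2, acc = (-25)-10 = -35; p=37
v=0: <2, acc = (-35)-0 = -35; p=38
v=3: not <2, acc = (-35)-3 = -38; p=41
acc-p = (-38)-41 = -79

-79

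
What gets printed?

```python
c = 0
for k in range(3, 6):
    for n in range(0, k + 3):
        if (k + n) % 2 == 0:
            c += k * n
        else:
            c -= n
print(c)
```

k=3,n=0: odd sum, c = 0-0 = 0
k=3,n=1: even sum, c = 0+3 = 3
k=3,n=2: odd sum, c = 3-2 = 1
k=3,n=3: even sum, c = 1+9 = 10
k=3,n=4: odd sum, c = 10-4 = 6
k=3,n=5: even sum, c = 6+15 = 21
k=4,n=0: even sum, c = 21+0 = 21
k=4,n=1: odd sum, c = 21-1 = 20
k=4,n=2: even sum, c = 20+8 = 28
k=4,n=3: odd sum, c = 28-3 = 25
k=4,n=4: even sum, c = 25+16 = 41
k=4,n=5: odd sum, c = 41-5 = 36
k=4,n=6: even sum, c = 36+24 = 60
k=5,n=0: odd sum, c = 60-0 = 60
k=5,n=1: even sum, c = 60+5 = 65
k=5,n=2: odd sum, c = 65-2 = 63
k=5,n=3: even sum, c = 63+15 = 78
k=5,n=4: odd sum, c = 78-4 = 74
k=5,n=5: even sum, c = 74+25 = 99
k=5,n=6: odd sum, c = 99-6 = 93
k=5,n=7: even sum, c = 93+35 = 128

128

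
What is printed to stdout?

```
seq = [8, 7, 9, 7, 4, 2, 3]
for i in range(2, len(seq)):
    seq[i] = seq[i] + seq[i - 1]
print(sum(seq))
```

i=2: seq[2] = 9+7 = 16 → [8, 7, 16, 7, 4, 2, 3]
i=3: seq[3] = 7+16 = 23 → [8, 7, 16, 23, 4, 2, 3]
i=4: seq[4] = 4+23 = 27 → [8, 7, 16, 23, 27, 2, 3]
i=5: seq[5] = 2+27 = 29 → [8, 7, 16, 23, 27, 29, 3]
i=6: seq[6] = 3+29 = 32 → [8, 7, 16, 23, 27, 29, 32]
sum = 142

142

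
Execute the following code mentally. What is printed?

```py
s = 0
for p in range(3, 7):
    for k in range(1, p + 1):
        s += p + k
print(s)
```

p=3,k=1: s = 0+4 = 4
p=3,k=2: s = 4+5 = 9
p=3,k=3: s = 9+6 = 15
p=4,k=1: s = 15+5 = 20
p=4,k=2: s = 20+6 = 26
p=4,k=3: s = 26+7 = 33
p=4,k=4: s = 33+8 = 41
p=5,k=1: s = 41+6 = 47
p=5,k=2: s = 47+7 = 54
p=5,k=3: s = 54+8 = 62
p=5,k=4: s = 62+9 = 71
p=5,k=5: s = 71+10 = 81
p=6,k=1: s = 81+7 = 88
p=6,k=2: s = 88+8 = 96
p=6,k=3: s = 96+9 = 105
p=6,k=4: s = 105+10 = 115
p=6,k=5: s = 115+11 = 126
p=6,k=6: s = 126+12 = 138

138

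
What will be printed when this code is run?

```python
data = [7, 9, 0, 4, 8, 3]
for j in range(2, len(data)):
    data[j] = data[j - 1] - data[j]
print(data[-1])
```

-6

j=2: data[2] = 9-0 = 9 → [7, 9, 9, 4, 8, 3]
j=3: data[3] = 9-4 = 5 → [7, 9, 9, 5, 8, 3]
j=4: data[4] = 5-8 = -3 → [7, 9, 9, 5, -3, 3]
j=5: data[5] = (-3)-3 = -6 → [7, 9, 9, 5, -3, -6]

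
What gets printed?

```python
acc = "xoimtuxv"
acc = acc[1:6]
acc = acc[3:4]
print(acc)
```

t

slice [1:6] → 'oimtu'
slice [3:4] → 't'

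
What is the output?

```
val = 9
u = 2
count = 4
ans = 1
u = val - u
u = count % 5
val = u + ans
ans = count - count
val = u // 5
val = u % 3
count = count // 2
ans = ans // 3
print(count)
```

2

u = 9-2 = 7
u = 4%5 = 4
val = 4+1 = 5
ans = 4-4 = 0
val = 4//5 = 0
val = 4%3 = 1
count = 4//2 = 2
ans = 0//3 = 0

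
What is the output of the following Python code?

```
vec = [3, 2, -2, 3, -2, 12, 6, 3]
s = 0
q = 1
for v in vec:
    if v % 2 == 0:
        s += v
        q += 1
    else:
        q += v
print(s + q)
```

31

v=3: not even; q=4
v=2: even, s = 0+2 = 2; q=5
v=-2: even, s = 2+(-2) = 0; q=6
v=3: not even; q=9
v=-2: even, s = 0+(-2) = -2; q=10
v=12: even, s = (-2)+12 = 10; q=11
v=6: even, s = 10+6 = 16; q=12
v=3: not even; q=15
s+q = 16+15 = 31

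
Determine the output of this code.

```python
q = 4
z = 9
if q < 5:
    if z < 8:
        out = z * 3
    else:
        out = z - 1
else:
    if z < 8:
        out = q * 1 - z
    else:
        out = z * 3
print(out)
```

q=4, z=9
q < 5 is True; z < 8 is False
→ out = z - 1 = 8

8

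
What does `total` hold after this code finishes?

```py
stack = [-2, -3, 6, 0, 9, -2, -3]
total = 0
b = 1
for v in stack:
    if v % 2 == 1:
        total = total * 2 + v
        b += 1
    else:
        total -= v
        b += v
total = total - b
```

-7

v=-2: not odd, total = 0-(-2) = 2; b=-1
v=-3: odd, total = 2*2+(-3) = 1; b=0
v=6: not odd, total = 1-6 = -5; b=6
v=0: not odd, total = (-5)-0 = -5; b=6
v=9: odd, total = (-5)*2+9 = -1; b=7
v=-2: not odd, total = (-1)-(-2) = 1; b=5
v=-3: odd, total = 1*2+(-3) = -1; b=6
total-b = (-1)-6 = -7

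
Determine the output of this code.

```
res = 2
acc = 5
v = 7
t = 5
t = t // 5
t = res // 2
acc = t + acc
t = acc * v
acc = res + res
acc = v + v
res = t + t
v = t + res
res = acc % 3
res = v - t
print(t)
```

42

t = 5//5 = 1
t = 2//2 = 1
acc = 1+5 = 6
t = 6*7 = 42
acc = 2+2 = 4
acc = 7+7 = 14
res = 42+42 = 84
v = 42+84 = 126
res = 14%3 = 2
res = 126-42 = 84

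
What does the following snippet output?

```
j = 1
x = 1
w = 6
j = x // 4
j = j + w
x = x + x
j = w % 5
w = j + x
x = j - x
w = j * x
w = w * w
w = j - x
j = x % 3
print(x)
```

j = 1//4 = 0
j = 0+6 = 6
x = 1+1 = 2
j = 6%5 = 1
w = 1+2 = 3
x = 1-2 = -1
w = 1*(-1) = -1
w = (-1)*(-1) = 1
w = 1-(-1) = 2
j = (-1)%3 = 2

-1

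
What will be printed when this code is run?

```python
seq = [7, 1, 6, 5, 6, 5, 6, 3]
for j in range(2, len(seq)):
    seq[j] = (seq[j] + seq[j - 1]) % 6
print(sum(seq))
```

j=2: seq[2] = (6+1)%6 = 1 → [7, 1, 1, 5, 6, 5, 6, 3]
j=3: seq[3] = (5+1)%6 = 0 → [7, 1, 1, 0, 6, 5, 6, 3]
j=4: seq[4] = (6+0)%6 = 0 → [7, 1, 1, 0, 0, 5, 6, 3]
j=5: seq[5] = (5+0)%6 = 5 → [7, 1, 1, 0, 0, 5, 6, 3]
j=6: seq[6] = (6+5)%6 = 5 → [7, 1, 1, 0, 0, 5, 5, 3]
j=7: seq[7] = (3+5)%6 = 2 → [7, 1, 1, 0, 0, 5, 5, 2]
sum = 21

21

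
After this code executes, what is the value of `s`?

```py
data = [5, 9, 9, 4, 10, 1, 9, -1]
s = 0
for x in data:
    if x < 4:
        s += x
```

x=5: not <4
x=9: not <4
x=9: not <4
x=4: not <4
x=10: not <4
x=1: <4, s = 0+1 = 1
x=9: not <4
x=-1: <4, s = 1+(-1) = 0

0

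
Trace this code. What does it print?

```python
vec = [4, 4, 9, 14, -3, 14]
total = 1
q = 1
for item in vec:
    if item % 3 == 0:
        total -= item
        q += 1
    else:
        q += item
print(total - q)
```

item=4: not %3==0; q=5
item=4: not %3==0; q=9
item=9: %3==0, total = 1-9 = -8; q=10
item=14: not %3==0; q=24
item=-3: %3==0, total = (-8)-(-3) = -5; q=25
item=14: not %3==0; q=39
total-q = (-5)-39 = -44

-44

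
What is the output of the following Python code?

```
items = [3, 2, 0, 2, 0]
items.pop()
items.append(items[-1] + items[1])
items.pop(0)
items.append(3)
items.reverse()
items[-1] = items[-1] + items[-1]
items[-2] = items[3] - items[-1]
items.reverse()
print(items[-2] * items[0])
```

16

pop() removes 0 → [3, 2, 0, 2]
append items[-1]+items[1] = 2+2 = 4 → [3, 2, 0, 2, 4]
pop(0) removes 3 → [2, 0, 2, 4]
append 3 → [2, 0, 2, 4, 3]
reverse → [3, 4, 2, 0, 2]
items[-1] = items[-1]+items[-1] = 2+2 = 4 → [3, 4, 2, 0, 4]
items[-2] = items[3]-items[-1] = 0-4 = -4 → [3, 4, 2, -4, 4]
reverse → [4, -4, 2, 4, 3]
items[-2]*items[0] = 4*4 = 16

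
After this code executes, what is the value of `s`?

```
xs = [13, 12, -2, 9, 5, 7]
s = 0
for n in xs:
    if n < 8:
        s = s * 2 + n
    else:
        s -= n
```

-227

n=13: not <8, s = 0-13 = -13
n=12: not <8, s = (-13)-12 = -25
n=-2: <8, s = (-25)*2+(-2) = -52
n=9: not <8, s = (-52)-9 = -61
n=5: <8, s = (-61)*2+5 = -117
n=7: <8, s = (-117)*2+7 = -227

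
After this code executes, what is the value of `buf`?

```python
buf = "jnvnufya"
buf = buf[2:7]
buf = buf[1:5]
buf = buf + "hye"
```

slice [2:7] → 'vnufy'
slice [1:5] → 'nufy'
+ 'hye' → 'nufyhye'

'nufyhye'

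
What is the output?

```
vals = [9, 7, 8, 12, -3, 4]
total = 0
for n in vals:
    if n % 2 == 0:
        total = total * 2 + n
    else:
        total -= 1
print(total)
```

n=9: not even, total = 0-1 = -1
n=7: not even, total = (-1)-1 = -2
n=8: even, total = (-2)*2+8 = 4
n=12: even, total = 4*2+12 = 20
n=-3: not even, total = 20-1 = 19
n=4: even, total = 19*2+4 = 42

42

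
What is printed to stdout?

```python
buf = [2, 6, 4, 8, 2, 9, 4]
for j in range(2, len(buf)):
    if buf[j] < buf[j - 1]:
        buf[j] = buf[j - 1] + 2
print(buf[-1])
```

j=2: 4<6, buf[2] = 6+2 = 8 → [2, 6, 8, 8, 2, 9, 4]
j=3: 8>=8, unchanged → [2, 6, 8, 8, 2, 9, 4]
j=4: 2<8, buf[4] = 8+2 = 10 → [2, 6, 8, 8, 10, 9, 4]
j=5: 9<10, buf[5] = 10+2 = 12 → [2, 6, 8, 8, 10, 12, 4]
j=6: 4<12, buf[6] = 12+2 = 14 → [2, 6, 8, 8, 10, 12, 14]

14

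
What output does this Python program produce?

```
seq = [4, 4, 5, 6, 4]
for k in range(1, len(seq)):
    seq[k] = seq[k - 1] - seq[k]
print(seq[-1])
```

-15

k=1: seq[1] = 4-4 = 0 → [4, 0, 5, 6, 4]
k=2: seq[2] = 0-5 = -5 → [4, 0, -5, 6, 4]
k=3: seq[3] = (-5)-6 = -11 → [4, 0, -5, -11, 4]
k=4: seq[4] = (-11)-4 = -15 → [4, 0, -5, -11, -15]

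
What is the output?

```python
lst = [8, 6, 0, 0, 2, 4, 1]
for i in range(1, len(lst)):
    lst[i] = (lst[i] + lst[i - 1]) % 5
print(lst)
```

[8, 4, 4, 4, 1, 0, 1]

i=1: lst[1] = (6+8)%5 = 4 → [8, 4, 0, 0, 2, 4, 1]
i=2: lst[2] = (0+4)%5 = 4 → [8, 4, 4, 0, 2, 4, 1]
i=3: lst[3] = (0+4)%5 = 4 → [8, 4, 4, 4, 2, 4, 1]
i=4: lst[4] = (2+4)%5 = 1 → [8, 4, 4, 4, 1, 4, 1]
i=5: lst[5] = (4+1)%5 = 0 → [8, 4, 4, 4, 1, 0, 1]
i=6: lst[6] = (1+0)%5 = 1 → [8, 4, 4, 4, 1, 0, 1]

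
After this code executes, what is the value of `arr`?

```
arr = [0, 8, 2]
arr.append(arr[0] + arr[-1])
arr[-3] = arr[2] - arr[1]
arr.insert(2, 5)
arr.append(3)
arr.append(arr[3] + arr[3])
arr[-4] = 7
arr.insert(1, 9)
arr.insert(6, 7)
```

[0, 9, -6, 5, 7, 2, 7, 3, 4]

append arr[0]+arr[-1] = 0+2 = 2 → [0, 8, 2, 2]
arr[-3] = arr[2]-arr[1] = 2-8 = -6 → [0, -6, 2, 2]
insert 5 at 2 → [0, -6, 5, 2, 2]
append 3 → [0, -6, 5, 2, 2, 3]
append arr[3]+arr[3] = 2+2 = 4 → [0, -6, 5, 2, 2, 3, 4]
arr[-4] = 7 → [0, -6, 5, 7, 2, 3, 4]
insert 9 at 1 → [0, 9, -6, 5, 7, 2, 3, 4]
insert 7 at 6 → [0, 9, -6, 5, 7, 2, 7, 3, 4]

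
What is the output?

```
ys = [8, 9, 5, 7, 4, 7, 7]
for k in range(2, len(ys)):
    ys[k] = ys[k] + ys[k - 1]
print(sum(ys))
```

k=2: ys[2] = 5+9 = 14 → [8, 9, 14, 7, 4, 7, 7]
k=3: ys[3] = 7+14 = 21 → [8, 9, 14, 21, 4, 7, 7]
k=4: ys[4] = 4+21 = 25 → [8, 9, 14, 21, 25, 7, 7]
k=5: ys[5] = 7+25 = 32 → [8, 9, 14, 21, 25, 32, 7]
k=6: ys[6] = 7+32 = 39 → [8, 9, 14, 21, 25, 32, 39]
sum = 148

148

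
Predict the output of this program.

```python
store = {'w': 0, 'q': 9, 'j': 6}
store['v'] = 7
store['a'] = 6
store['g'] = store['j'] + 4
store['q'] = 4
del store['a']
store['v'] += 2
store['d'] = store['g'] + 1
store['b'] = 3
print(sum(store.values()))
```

43

store['v'] = 7 → {'w': 0, 'q': 9, 'j': 6, 'v': 7}
store['a'] = 6 → {'w': 0, 'q': 9, 'j': 6, 'v': 7, 'a': 6}
store['g'] = store['j']+4 = 10 → {'w': 0, 'q': 9, 'j': 6, 'v': 7, 'a': 6, 'g': 10}
store['q'] = 4 → {'w': 0, 'q': 4, 'j': 6, 'v': 7, 'a': 6, 'g': 10}
del 'a' → {'w': 0, 'q': 4, 'j': 6, 'v': 7, 'g': 10}
store['v'] = 7+2 = 9 → {'w': 0, 'q': 4, 'j': 6, 'v': 9, 'g': 10}
store['d'] = store['g']+1 = 11 → {'w': 0, 'q': 4, 'j': 6, 'v': 9, 'g': 10, 'd': 11}
store['b'] = 3 → {'w': 0, 'q': 4, 'j': 6, 'v': 9, 'g': 10, 'd': 11, 'b': 3}
sum of values = 43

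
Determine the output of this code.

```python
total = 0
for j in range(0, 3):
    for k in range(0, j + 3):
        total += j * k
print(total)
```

26

j=0,k=0: total = 0+0 = 0
j=0,k=1: total = 0+0 = 0
j=0,k=2: total = 0+0 = 0
j=1,k=0: total = 0+0 = 0
j=1,k=1: total = 0+1 = 1
j=1,k=2: total = 1+2 = 3
j=1,k=3: total = 3+3 = 6
j=2,k=0: total = 6+0 = 6
j=2,k=1: total = 6+2 = 8
j=2,k=2: total = 8+4 = 12
j=2,k=3: total = 12+6 = 18
j=2,k=4: total = 18+8 = 26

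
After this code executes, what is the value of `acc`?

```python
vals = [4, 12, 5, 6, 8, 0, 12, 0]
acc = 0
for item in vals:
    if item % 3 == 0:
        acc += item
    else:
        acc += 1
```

item=4: not %3==0, acc = 0+1 = 1
item=12: %3==0, acc = 1+12 = 13
item=5: not %3==0, acc = 13+1 = 14
item=6: %3==0, acc = 14+6 = 20
item=8: not %3==0, acc = 20+1 = 21
item=0: %3==0, acc = 21+0 = 21
item=12: %3==0, acc = 21+12 = 33
item=0: %3==0, acc = 33+0 = 33

33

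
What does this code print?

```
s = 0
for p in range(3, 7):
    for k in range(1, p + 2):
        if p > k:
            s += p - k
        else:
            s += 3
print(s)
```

58

p=3,k=1: 3>1, s = 0+2 = 2
p=3,k=2: 3>2, s = 2+1 = 3
p=3,k=3: not 3>3, s = 3+3 = 6
p=3,k=4: not 3>4, s = 6+3 = 9
p=4,k=1: 4>1, s = 9+3 = 12
p=4,k=2: 4>2, s = 12+2 = 14
p=4,k=3: 4>3, s = 14+1 = 15
p=4,k=4: not 4>4, s = 15+3 = 18
p=4,k=5: not 4>5, s = 18+3 = 21
p=5,k=1: 5>1, s = 21+4 = 25
p=5,k=2: 5>2, s = 25+3 = 28
p=5,k=3: 5>3, s = 28+2 = 30
p=5,k=4: 5>4, s = 30+1 = 31
p=5,k=5: not 5>5, s = 31+3 = 34
p=5,k=6: not 5>6, s = 34+3 = 37
p=6,k=1: 6>1, s = 37+5 = 42
p=6,k=2: 6>2, s = 42+4 = 46
p=6,k=3: 6>3, s = 46+3 = 49
p=6,k=4: 6>4, s = 49+2 = 51
p=6,k=5: 6>5, s = 51+1 = 52
p=6,k=6: not 6>6, s = 52+3 = 55
p=6,k=7: not 6>7, s = 55+3 = 58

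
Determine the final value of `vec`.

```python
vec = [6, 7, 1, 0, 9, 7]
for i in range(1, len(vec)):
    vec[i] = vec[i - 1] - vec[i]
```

i=1: vec[1] = 6-7 = -1 → [6, -1, 1, 0, 9, 7]
i=2: vec[2] = (-1)-1 = -2 → [6, -1, -2, 0, 9, 7]
i=3: vec[3] = (-2)-0 = -2 → [6, -1, -2, -2, 9, 7]
i=4: vec[4] = (-2)-9 = -11 → [6, -1, -2, -2, -11, 7]
i=5: vec[5] = (-11)-7 = -18 → [6, -1, -2, -2, -11, -18]

[6, -1, -2, -2, -11, -18]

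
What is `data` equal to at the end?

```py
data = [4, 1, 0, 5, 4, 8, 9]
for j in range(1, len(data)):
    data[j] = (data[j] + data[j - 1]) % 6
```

j=1: data[1] = (1+4)%6 = 5 → [4, 5, 0, 5, 4, 8, 9]
j=2: data[2] = (0+5)%6 = 5 → [4, 5, 5, 5, 4, 8, 9]
j=3: data[3] = (5+5)%6 = 4 → [4, 5, 5, 4, 4, 8, 9]
j=4: data[4] = (4+4)%6 = 2 → [4, 5, 5, 4, 2, 8, 9]
j=5: data[5] = (8+2)%6 = 4 → [4, 5, 5, 4, 2, 4, 9]
j=6: data[6] = (9+4)%6 = 1 → [4, 5, 5, 4, 2, 4, 1]

[4, 5, 5, 4, 2, 4, 1]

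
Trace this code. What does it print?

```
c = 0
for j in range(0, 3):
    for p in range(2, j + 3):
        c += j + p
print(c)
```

j=0,p=2: c = 0+2 = 2
j=1,p=2: c = 2+3 = 5
j=1,p=3: c = 5+4 = 9
j=2,p=2: c = 9+4 = 13
j=2,p=3: c = 13+5 = 18
j=2,p=4: c = 18+6 = 24

24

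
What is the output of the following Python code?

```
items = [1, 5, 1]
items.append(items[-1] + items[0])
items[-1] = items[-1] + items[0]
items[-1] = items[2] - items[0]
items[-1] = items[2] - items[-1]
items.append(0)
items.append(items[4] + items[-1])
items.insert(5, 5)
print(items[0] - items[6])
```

1

append items[-1]+items[0] = 1+1 = 2 → [1, 5, 1, 2]
items[-1] = items[-1]+items[0] = 2+1 = 3 → [1, 5, 1, 3]
items[-1] = items[2]-items[0] = 1-1 = 0 → [1, 5, 1, 0]
items[-1] = items[2]-items[-1] = 1-0 = 1 → [1, 5, 1, 1]
append 0 → [1, 5, 1, 1, 0]
append items[4]+items[-1] = 0+0 = 0 → [1, 5, 1, 1, 0, 0]
insert 5 at 5 → [1, 5, 1, 1, 0, 5, 0]
items[0]-items[6] = 1-0 = 1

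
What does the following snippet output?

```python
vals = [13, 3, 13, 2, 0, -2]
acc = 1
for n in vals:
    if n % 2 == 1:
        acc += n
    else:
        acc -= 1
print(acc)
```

27

n=13: odd, acc = 1+13 = 14
n=3: odd, acc = 14+3 = 17
n=13: odd, acc = 17+13 = 30
n=2: not odd, acc = 30-1 = 29
n=0: not odd, acc = 29-1 = 28
n=-2: not odd, acc = 28-1 = 27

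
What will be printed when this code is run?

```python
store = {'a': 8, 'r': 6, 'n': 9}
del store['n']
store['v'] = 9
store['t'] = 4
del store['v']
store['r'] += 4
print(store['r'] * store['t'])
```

del 'n' → {'a': 8, 'r': 6}
store['v'] = 9 → {'a': 8, 'r': 6, 'v': 9}
store['t'] = 4 → {'a': 8, 'r': 6, 'v': 9, 't': 4}
del 'v' → {'a': 8, 'r': 6, 't': 4}
store['r'] = 6+4 = 10 → {'a': 8, 'r': 10, 't': 4}
store['r']*store['t'] = 10*4 = 40

40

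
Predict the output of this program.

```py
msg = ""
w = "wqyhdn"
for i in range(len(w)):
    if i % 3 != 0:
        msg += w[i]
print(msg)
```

i=0: skip
i=1: add 'q' → 'q'
i=2: add 'y' → 'qy'
i=3: skip
i=4: add 'd' → 'qyd'
i=5: add 'n' → 'qydn'

qydn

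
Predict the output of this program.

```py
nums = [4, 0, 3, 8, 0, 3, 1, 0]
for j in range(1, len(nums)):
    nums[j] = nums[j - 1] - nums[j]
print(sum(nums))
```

-37

j=1: nums[1] = 4-0 = 4 → [4, 4, 3, 8, 0, 3, 1, 0]
j=2: nums[2] = 4-3 = 1 → [4, 4, 1, 8, 0, 3, 1, 0]
j=3: nums[3] = 1-8 = -7 → [4, 4, 1, -7, 0, 3, 1, 0]
j=4: nums[4] = (-7)-0 = -7 → [4, 4, 1, -7, -7, 3, 1, 0]
j=5: nums[5] = (-7)-3 = -10 → [4, 4, 1, -7, -7, -10, 1, 0]
j=6: nums[6] = (-10)-1 = -11 → [4, 4, 1, -7, -7, -10, -11, 0]
j=7: nums[7] = (-11)-0 = -11 → [4, 4, 1, -7, -7, -10, -11, -11]
sum = -37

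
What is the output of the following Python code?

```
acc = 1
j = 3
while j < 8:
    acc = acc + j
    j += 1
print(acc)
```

j=3: acc = 1+3 = 4
j=4: acc = 4+4 = 8
j=5: acc = 8+5 = 13
j=6: acc = 13+6 = 19
j=7: acc = 19+7 = 26

26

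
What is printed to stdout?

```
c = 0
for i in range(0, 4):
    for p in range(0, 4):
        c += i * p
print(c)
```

36

i=0,p=0: c = 0+0 = 0
i=0,p=1: c = 0+0 = 0
i=0,p=2: c = 0+0 = 0
i=0,p=3: c = 0+0 = 0
i=1,p=0: c = 0+0 = 0
i=1,p=1: c = 0+1 = 1
i=1,p=2: c = 1+2 = 3
i=1,p=3: c = 3+3 = 6
i=2,p=0: c = 6+0 = 6
i=2,p=1: c = 6+2 = 8
i=2,p=2: c = 8+4 = 12
i=2,p=3: c = 12+6 = 18
i=3,p=0: c = 18+0 = 18
i=3,p=1: c = 18+3 = 21
i=3,p=2: c = 21+6 = 27
i=3,p=3: c = 27+9 = 36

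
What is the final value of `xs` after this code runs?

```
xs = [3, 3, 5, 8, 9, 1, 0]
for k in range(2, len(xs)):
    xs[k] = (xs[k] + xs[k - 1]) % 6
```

k=2: xs[2] = (5+3)%6 = 2 → [3, 3, 2, 8, 9, 1, 0]
k=3: xs[3] = (8+2)%6 = 4 → [3, 3, 2, 4, 9, 1, 0]
k=4: xs[4] = (9+4)%6 = 1 → [3, 3, 2, 4, 1, 1, 0]
k=5: xs[5] = (1+1)%6 = 2 → [3, 3, 2, 4, 1, 2, 0]
k=6: xs[6] = (0+2)%6 = 2 → [3, 3, 2, 4, 1, 2, 2]

[3, 3, 2, 4, 1, 2, 2]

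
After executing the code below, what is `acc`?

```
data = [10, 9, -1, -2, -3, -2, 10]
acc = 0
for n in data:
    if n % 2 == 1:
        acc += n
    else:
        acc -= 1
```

n=10: not odd, acc = 0-1 = -1
n=9: odd, acc = (-1)+9 = 8
n=-1: odd, acc = 8+(-1) = 7
n=-2: not odd, acc = 7-1 = 6
n=-3: odd, acc = 6+(-3) = 3
n=-2: not odd, acc = 3-1 = 2
n=10: not odd, acc = 2-1 = 1

1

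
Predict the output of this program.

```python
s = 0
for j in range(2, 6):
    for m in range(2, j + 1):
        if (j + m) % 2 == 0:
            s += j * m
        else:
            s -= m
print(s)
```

j=2,m=2: even sum, s = 0+4 = 4
j=3,m=2: odd sum, s = 4-2 = 2
j=3,m=3: even sum, s = 2+9 = 11
j=4,m=2: even sum, s = 11+8 = 19
j=4,m=3: odd sum, s = 19-3 = 16
j=4,m=4: even sum, s = 16+16 = 32
j=5,m=2: odd sum, s = 32-2 = 30
j=5,m=3: even sum, s = 30+15 = 45
j=5,m=4: odd sum, s = 45-4 = 41
j=5,m=5: even sum, s = 41+25 = 66

66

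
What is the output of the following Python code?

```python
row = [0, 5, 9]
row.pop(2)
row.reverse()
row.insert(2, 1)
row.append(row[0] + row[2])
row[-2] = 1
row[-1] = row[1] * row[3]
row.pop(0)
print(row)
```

pop(2) removes 9 → [0, 5]
reverse → [5, 0]
insert 1 at 2 → [5, 0, 1]
append row[0]+row[2] = 5+1 = 6 → [5, 0, 1, 6]
row[-2] = 1 → [5, 0, 1, 6]
row[-1] = row[1]*row[3] = 0*6 = 0 → [5, 0, 1, 0]
pop(0) removes 5 → [0, 1, 0]

[0, 1, 0]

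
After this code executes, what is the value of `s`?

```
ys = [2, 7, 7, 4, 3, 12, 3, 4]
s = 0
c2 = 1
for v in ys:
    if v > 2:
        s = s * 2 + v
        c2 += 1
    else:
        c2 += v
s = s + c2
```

828

v=2: not >2; c2=3
v=7: >2, s = 0*2+7 = 7; c2=4
v=7: >2, s = 7*2+7 = 21; c2=5
v=4: >2, s = 21*2+4 = 46; c2=6
v=3: >2, s = 46*2+3 = 95; c2=7
v=12: >2, s = 95*2+12 = 202; c2=8
v=3: >2, s = 202*2+3 = 407; c2=9
v=4: >2, s = 407*2+4 = 818; c2=10
s+c2 = 818+10 = 828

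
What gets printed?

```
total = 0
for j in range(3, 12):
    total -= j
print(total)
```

-63

j=3: total = 0-3 = -3
j=4: total = (-3)-4 = -7
j=5: total = (-7)-5 = -12
j=6: total = (-12)-6 = -18
j=7: total = (-18)-7 = -25
j=8: total = (-25)-8 = -33
j=9: total = (-33)-9 = -42
j=10: total = (-42)-10 = -52
j=11: total = (-52)-11 = -63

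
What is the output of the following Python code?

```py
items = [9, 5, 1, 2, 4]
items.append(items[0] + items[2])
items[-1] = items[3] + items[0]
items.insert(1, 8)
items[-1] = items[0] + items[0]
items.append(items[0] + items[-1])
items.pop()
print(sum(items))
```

append items[0]+items[2] = 9+1 = 10 → [9, 5, 1, 2, 4, 10]
items[-1] = items[3]+items[0] = 2+9 = 11 → [9, 5, 1, 2, 4, 11]
insert 8 at 1 → [9, 8, 5, 1, 2, 4, 11]
items[-1] = items[0]+items[0] = 9+9 = 18 → [9, 8, 5, 1, 2, 4, 18]
append items[0]+items[-1] = 9+18 = 27 → [9, 8, 5, 1, 2, 4, 18, 27]
pop() removes 27 → [9, 8, 5, 1, 2, 4, 18]
sum = 47

47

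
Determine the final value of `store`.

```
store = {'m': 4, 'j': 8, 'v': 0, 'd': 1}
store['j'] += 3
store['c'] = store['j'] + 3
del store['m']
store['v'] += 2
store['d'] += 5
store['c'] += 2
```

{'j': 11, 'v': 2, 'd': 6, 'c': 16}

store['j'] = 8+3 = 11 → {'m': 4, 'j': 11, 'v': 0, 'd': 1}
store['c'] = store['j']+3 = 14 → {'m': 4, 'j': 11, 'v': 0, 'd': 1, 'c': 14}
del 'm' → {'j': 11, 'v': 0, 'd': 1, 'c': 14}
store['v'] = 0+2 = 2 → {'j': 11, 'v': 2, 'd': 1, 'c': 14}
store['d'] = 1+5 = 6 → {'j': 11, 'v': 2, 'd': 6, 'c': 14}
store['c'] = 14+2 = 16 → {'j': 11, 'v': 2, 'd': 6, 'c': 16}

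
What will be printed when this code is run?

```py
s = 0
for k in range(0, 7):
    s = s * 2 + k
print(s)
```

k=0: s = 0*2+0 = 0
k=1: s = 0*2+1 = 1
k=2: s = 1*2+2 = 4
k=3: s = 4*2+3 = 11
k=4: s = 11*2+4 = 26
k=5: s = 26*2+5 = 57
k=6: s = 57*2+6 = 120

120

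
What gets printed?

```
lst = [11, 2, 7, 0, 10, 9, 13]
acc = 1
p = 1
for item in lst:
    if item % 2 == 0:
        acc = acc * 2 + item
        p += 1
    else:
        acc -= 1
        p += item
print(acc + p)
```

item=11: not even, acc = 1-1 = 0; p=12
item=2: even, acc = 0*2+2 = 2; p=13
item=7: not even, acc = 2-1 = 1; p=20
item=0: even, acc = 1*2+0 = 2; p=21
item=10: even, acc = 2*2+10 = 14; p=22
item=9: not even, acc = 14-1 = 13; p=31
item=13: not even, acc = 13-1 = 12; p=44
acc+p = 12+44 = 56

56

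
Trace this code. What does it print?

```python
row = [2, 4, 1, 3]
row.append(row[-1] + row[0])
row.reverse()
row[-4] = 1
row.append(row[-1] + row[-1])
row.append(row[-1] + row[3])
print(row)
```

[5, 1, 1, 4, 2, 4, 8]

append row[-1]+row[0] = 3+2 = 5 → [2, 4, 1, 3, 5]
reverse → [5, 3, 1, 4, 2]
row[-4] = 1 → [5, 1, 1, 4, 2]
append row[-1]+row[-1] = 2+2 = 4 → [5, 1, 1, 4, 2, 4]
append row[-1]+row[3] = 4+4 = 8 → [5, 1, 1, 4, 2, 4, 8]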